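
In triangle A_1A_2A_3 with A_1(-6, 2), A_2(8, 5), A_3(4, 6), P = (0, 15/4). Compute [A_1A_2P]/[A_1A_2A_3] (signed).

1/4

[A_1A_2A_3] = ½·((-6)·(5−6) + 8·(6−2) + 4·(2−5)) = ½·(6 + 32 − 12) = 13.
[A_1A_2P] = ½·((-6)·(5−(15/4)) + 8·(15/4−2) + 0·(2−5)) = ½·(-15/2 + 14 + 0) = 13/4, so the ratio is (13/4)/13 = 1/4.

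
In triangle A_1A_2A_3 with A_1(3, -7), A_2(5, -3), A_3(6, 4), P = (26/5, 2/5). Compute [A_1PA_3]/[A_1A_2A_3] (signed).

1/5

[A_1A_2A_3] = ½·(3·(-3−4) + 5·(4−(-7)) + 6·(-7−(-3))) = ½·(-21 + 55 − 24) = 5.
[A_1PA_3] = ½·(3·(2/5−4) + (26/5)·(4−(-7)) + 6·(-7−(2/5))) = ½·(-54/5 + 286/5 − 222/5) = 1, so the ratio is 1/5 = 1/5.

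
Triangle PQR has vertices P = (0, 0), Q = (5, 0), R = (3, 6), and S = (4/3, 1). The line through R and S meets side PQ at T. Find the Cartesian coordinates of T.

Barycentric coordinates of S with respect to PQR: (2/3, 1/6, 1/6).
On side PQ the R-coordinate is zero; dropping S's R-weight 1/6 and renormalizing the remaining 2/3 : 1/6 gives weights 4/5, 1/5 on P, Q.
T = (4/5)·(0, 0) + (1/5)·(5, 0) = (1, 0).

(1, 0)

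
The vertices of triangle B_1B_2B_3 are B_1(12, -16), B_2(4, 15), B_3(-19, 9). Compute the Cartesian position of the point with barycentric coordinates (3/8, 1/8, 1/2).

(-9/2, 3/8)

M = (3/8)·B_1 + (1/8)·B_2 + (1/2)·B_3.
x-coordinate: (3/8)·12 + (1/8)·4 + (1/2)·(-19) = -9/2.
y-coordinate: (3/8)·(-16) + (1/8)·15 + (1/2)·9 = 3/8.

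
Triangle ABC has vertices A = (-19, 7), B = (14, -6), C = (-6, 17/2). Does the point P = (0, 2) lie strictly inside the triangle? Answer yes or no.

Barycentric coordinates of P: (86/437, 187/437, 164/437).
The three coordinates are positive, positive, positive; a point is interior exactly when all three are positive.

yes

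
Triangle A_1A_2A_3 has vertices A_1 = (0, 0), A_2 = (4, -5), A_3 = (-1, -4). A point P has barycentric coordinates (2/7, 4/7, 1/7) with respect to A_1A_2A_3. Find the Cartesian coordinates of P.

P = (2/7)·A_1 + (4/7)·A_2 + (1/7)·A_3.
x-coordinate: (2/7)·0 + (4/7)·4 + (1/7)·(-1) = 15/7.
y-coordinate: (2/7)·0 + (4/7)·(-5) + (1/7)·(-4) = -24/7.

(15/7, -24/7)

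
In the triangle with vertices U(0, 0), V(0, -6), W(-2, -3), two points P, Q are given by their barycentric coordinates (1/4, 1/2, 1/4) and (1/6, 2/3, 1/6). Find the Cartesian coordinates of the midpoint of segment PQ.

Barycentric coordinates of the midpoint are the average: (5/24, 7/12, 5/24).
Converting: (5/24)·U + (7/12)·V + (5/24)·W = (-5/12, -33/8).

(-5/12, -33/8)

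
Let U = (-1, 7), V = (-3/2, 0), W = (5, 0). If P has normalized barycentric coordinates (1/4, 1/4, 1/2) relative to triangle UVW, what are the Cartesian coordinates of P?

(15/8, 7/4)

P = (1/4)·U + (1/4)·V + (1/2)·W.
x-coordinate: (1/4)·(-1) + (1/4)·(-3/2) + (1/2)·5 = 15/8.
y-coordinate: (1/4)·7 + (1/4)·0 + (1/2)·0 = 7/4.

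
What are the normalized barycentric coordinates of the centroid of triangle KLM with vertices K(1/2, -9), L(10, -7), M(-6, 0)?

The centroid is the average of the vertices, so each weight is 1/3.

(1/3, 1/3, 1/3)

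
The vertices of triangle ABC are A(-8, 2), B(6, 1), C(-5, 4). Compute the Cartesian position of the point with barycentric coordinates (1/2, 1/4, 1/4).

(-15/4, 9/4)

P = (1/2)·A + (1/4)·B + (1/4)·C.
x-coordinate: (1/2)·(-8) + (1/4)·6 + (1/4)·(-5) = -15/4.
y-coordinate: (1/2)·2 + (1/4)·1 + (1/4)·4 = 9/4.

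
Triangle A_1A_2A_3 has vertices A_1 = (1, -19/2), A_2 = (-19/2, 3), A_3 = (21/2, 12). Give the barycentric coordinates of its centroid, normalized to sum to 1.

(1/3, 1/3, 1/3)

The centroid is the average of the vertices, so each weight is 1/3.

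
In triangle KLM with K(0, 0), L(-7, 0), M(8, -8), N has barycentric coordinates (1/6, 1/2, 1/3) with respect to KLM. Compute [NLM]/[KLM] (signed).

1/6

The signed ratio [NLM]/[KLM] equals the barycentric coordinate of N at vertex K, which is 1/6.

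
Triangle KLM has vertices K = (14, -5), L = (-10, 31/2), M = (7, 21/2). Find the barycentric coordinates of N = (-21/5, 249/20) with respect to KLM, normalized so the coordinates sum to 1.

Signed area of the reference triangle: [KLM] = ½·(14·(31/2−(21/2)) + (-10)·(21/2−(-5)) + 7·(-5−(31/2))) = ½·(70 − 155 − 287/2) = -457/4.
[NLM] = ½·((-21/5)·(31/2−(21/2)) + (-10)·(21/2−(249/20)) + 7·(249/20−(31/2))) = ½·(-21 + 39/2 − 427/20) = -457/40, so the K-coordinate is (-457/40)/(-457/4) = 1/10.
[KNM] = ½·(14·(249/20−(21/2)) + (-21/5)·(21/2−(-5)) + 7·(-5−(249/20))) = ½·(273/10 − 651/10 − 2443/20) = -3199/40, so the L-coordinate is 7/10.
[KLN] = ½·(14·(31/2−(249/20)) + (-10)·(249/20−(-5)) + (-21/5)·(-5−(31/2))) = ½·(427/10 − 349/2 + 861/10) = -457/20, so the M-coordinate is 1/5.

(1/10, 7/10, 1/5)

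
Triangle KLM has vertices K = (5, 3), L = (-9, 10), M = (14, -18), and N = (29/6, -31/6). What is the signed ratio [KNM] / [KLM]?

1/3

[KLM] = ½·(5·(10−(-18)) + (-9)·(-18−3) + 14·(3−10)) = ½·(140 + 189 − 98) = 231/2.
[KNM] = ½·(5·(-31/6−(-18)) + (29/6)·(-18−3) + 14·(3−(-31/6))) = ½·(385/6 − 203/2 + 343/3) = 77/2, so the ratio is (77/2)/(231/2) = 1/3.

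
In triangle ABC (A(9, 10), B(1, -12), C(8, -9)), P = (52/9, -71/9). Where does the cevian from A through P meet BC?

(43/8, -81/8)

Barycentric coordinates of P with respect to ABC: (1/9, 1/3, 5/9).
On side BC the A-coordinate is zero; dropping P's A-weight 1/9 and renormalizing the remaining 1/3 : 5/9 gives weights 3/8, 5/8 on B, C.
Q = (3/8)·(1, -12) + (5/8)·(8, -9) = (43/8, -81/8).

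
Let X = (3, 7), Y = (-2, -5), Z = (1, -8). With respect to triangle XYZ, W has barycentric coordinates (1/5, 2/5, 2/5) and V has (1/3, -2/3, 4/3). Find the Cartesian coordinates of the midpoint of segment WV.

(29/15, -22/5)

Barycentric coordinates of the midpoint are the average: (4/15, -2/15, 13/15).
Converting: (4/15)·X + (-2/15)·Y + (13/15)·Z = (29/15, -22/5).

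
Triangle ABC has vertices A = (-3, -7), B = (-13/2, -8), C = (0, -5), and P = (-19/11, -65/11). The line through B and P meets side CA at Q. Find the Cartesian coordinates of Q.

Barycentric coordinates of P with respect to ABC: (2/11, 2/11, 7/11).
On side CA the B-coordinate is zero; dropping P's B-weight 2/11 and renormalizing the remaining 7/11 : 2/11 gives weights 7/9, 2/9 on C, A.
Q = (7/9)·(0, -5) + (2/9)·(-3, -7) = (-2/3, -49/9).

(-2/3, -49/9)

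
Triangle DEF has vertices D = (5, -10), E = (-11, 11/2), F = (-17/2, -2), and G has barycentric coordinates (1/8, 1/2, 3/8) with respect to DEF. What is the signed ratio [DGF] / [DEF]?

The signed ratio [DGF]/[DEF] equals the barycentric coordinate of G at vertex E, which is 1/2.

1/2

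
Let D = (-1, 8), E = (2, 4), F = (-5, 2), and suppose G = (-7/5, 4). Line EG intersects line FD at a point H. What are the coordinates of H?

Barycentric coordinates of G with respect to DEF: (1/5, 2/5, 2/5).
On side FD the E-coordinate is zero; dropping G's E-weight 2/5 and renormalizing the remaining 2/5 : 1/5 gives weights 2/3, 1/3 on F, D.
H = (2/3)·(-5, 2) + (1/3)·(-1, 8) = (-11/3, 4).

(-11/3, 4)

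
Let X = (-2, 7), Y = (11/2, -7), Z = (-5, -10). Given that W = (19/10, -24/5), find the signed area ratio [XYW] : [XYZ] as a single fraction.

[XYZ] = ½·((-2)·(-7−(-10)) + (11/2)·(-10−7) + (-5)·(7−(-7))) = ½·(-6 − 187/2 − 70) = -339/4.
[XYW] = ½·((-2)·(-7−(-24/5)) + (11/2)·(-24/5−7) + (19/10)·(7−(-7))) = ½·(22/5 − 649/10 + 133/5) = -339/20, so the ratio is (-339/20)/(-339/4) = 1/5.

1/5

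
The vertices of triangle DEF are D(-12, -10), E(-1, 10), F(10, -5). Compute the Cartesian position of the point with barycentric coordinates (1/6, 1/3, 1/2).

(8/3, -5/6)

G = (1/6)·D + (1/3)·E + (1/2)·F.
x-coordinate: (1/6)·(-12) + (1/3)·(-1) + (1/2)·10 = 8/3.
y-coordinate: (1/6)·(-10) + (1/3)·10 + (1/2)·(-5) = -5/6.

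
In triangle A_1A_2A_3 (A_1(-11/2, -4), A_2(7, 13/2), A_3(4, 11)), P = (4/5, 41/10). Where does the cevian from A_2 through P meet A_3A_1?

(-3/4, 7/2)

Barycentric coordinates of P with respect to A_1A_2A_3: (2/5, 1/5, 2/5).
On side A_3A_1 the A_2-coordinate is zero; dropping P's A_2-weight 1/5 and renormalizing the remaining 2/5 : 2/5 gives weights 1/2, 1/2 on A_3, A_1.
Q = (1/2)·(4, 11) + (1/2)·(-11/2, -4) = (-3/4, 7/2).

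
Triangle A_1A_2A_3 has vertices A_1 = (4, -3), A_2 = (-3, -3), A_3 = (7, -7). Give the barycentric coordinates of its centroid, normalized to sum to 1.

(1/3, 1/3, 1/3)

The centroid is the average of the vertices, so each weight is 1/3.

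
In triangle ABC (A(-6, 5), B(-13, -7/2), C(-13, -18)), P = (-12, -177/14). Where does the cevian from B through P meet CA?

Barycentric coordinates of P with respect to ABC: (1/7, 1/7, 5/7).
On side CA the B-coordinate is zero; dropping P's B-weight 1/7 and renormalizing the remaining 5/7 : 1/7 gives weights 5/6, 1/6 on C, A.
Q = (5/6)·(-13, -18) + (1/6)·(-6, 5) = (-71/6, -85/6).

(-71/6, -85/6)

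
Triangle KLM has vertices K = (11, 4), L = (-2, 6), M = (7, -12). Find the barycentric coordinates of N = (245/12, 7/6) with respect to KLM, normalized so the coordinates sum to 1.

Signed area of the reference triangle: [KLM] = ½·(11·(6−(-12)) + (-2)·(-12−4) + 7·(4−6)) = ½·(198 + 32 − 14) = 108.
[NLM] = ½·((245/12)·(6−(-12)) + (-2)·(-12−(7/6)) + 7·(7/6−6)) = ½·(735/2 + 79/3 − 203/6) = 180, so the K-coordinate is 180/108 = 5/3.
[KNM] = ½·(11·(7/6−(-12)) + (245/12)·(-12−4) + 7·(4−(7/6))) = ½·(869/6 − 980/3 + 119/6) = -81, so the L-coordinate is -3/4.
[KLN] = ½·(11·(6−(7/6)) + (-2)·(7/6−4) + (245/12)·(4−6)) = ½·(319/6 + 17/3 − 245/6) = 9, so the M-coordinate is 1/12.
Check: 5/3 − 3/4 + 1/12 = 1.

(5/3, -3/4, 1/12)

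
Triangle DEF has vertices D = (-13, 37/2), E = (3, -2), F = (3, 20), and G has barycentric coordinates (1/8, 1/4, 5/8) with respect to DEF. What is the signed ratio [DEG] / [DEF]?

The signed ratio [DEG]/[DEF] equals the barycentric coordinate of G at vertex F, which is 5/8.

5/8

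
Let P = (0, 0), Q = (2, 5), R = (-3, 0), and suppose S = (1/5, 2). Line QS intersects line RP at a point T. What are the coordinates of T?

(-1, 0)

Barycentric coordinates of S with respect to PQR: (2/5, 2/5, 1/5).
On side RP the Q-coordinate is zero; dropping S's Q-weight 2/5 and renormalizing the remaining 1/5 : 2/5 gives weights 1/3, 2/3 on R, P.
T = (1/3)·(-3, 0) + (2/3)·(0, 0) = (-1, 0).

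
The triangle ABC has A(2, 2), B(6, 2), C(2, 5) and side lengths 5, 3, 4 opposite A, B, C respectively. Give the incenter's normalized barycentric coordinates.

(5/12, 1/4, 1/3)

The incenter has barycentric coordinates proportional to the opposite side lengths: (5 : 3 : 4).
Normalizing by 5+3+4 = 12 gives (5/12, 1/4, 1/3).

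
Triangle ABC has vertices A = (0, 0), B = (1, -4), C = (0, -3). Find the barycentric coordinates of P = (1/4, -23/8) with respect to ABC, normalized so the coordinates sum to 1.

(1/8, 1/4, 5/8)

Signed area of the reference triangle: [ABC] = ½·(0·(-4−(-3)) + 1·(-3−0) + 0·(0−(-4))) = ½·(0 − 3 + 0) = -3/2.
[PBC] = ½·((1/4)·(-4−(-3)) + 1·(-3−(-23/8)) + 0·(-23/8−(-4))) = ½·(-1/4 − 1/8 + 0) = -3/16, so the A-coordinate is (-3/16)/(-3/2) = 1/8.
[APC] = ½·(0·(-23/8−(-3)) + (1/4)·(-3−0) + 0·(0−(-23/8))) = ½·(0 − 3/4 + 0) = -3/8, so the B-coordinate is 1/4.
[ABP] = ½·(0·(-4−(-23/8)) + 1·(-23/8−0) + (1/4)·(0−(-4))) = ½·(0 − 23/8 + 1) = -15/16, so the C-coordinate is 5/8.
Check: 1/8 + 1/4 + 5/8 = 1.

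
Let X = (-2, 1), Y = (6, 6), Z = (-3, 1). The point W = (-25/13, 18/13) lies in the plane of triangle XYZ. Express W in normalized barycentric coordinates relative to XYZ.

Signed area of the reference triangle: [XYZ] = ½·((-2)·(6−1) + 6·(1−1) + (-3)·(1−6)) = ½·(-10 + 0 + 15) = 5/2.
[WYZ] = ½·((-25/13)·(6−1) + 6·(1−(18/13)) + (-3)·(18/13−6)) = ½·(-125/13 − 30/13 + 180/13) = 25/26, so the X-coordinate is (25/26)/(5/2) = 5/13.
[XWZ] = ½·((-2)·(18/13−1) + (-25/13)·(1−1) + (-3)·(1−(18/13))) = ½·(-10/13 + 0 + 15/13) = 5/26, so the Y-coordinate is 1/13.
[XYW] = ½·((-2)·(6−(18/13)) + 6·(18/13−1) + (-25/13)·(1−6)) = ½·(-120/13 + 30/13 + 125/13) = 35/26, so the Z-coordinate is 7/13.
Check: 5/13 + 1/13 + 7/13 = 1.

(5/13, 1/13, 7/13)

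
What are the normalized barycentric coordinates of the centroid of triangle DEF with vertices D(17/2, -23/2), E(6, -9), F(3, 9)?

The centroid is the average of the vertices, so each weight is 1/3.

(1/3, 1/3, 1/3)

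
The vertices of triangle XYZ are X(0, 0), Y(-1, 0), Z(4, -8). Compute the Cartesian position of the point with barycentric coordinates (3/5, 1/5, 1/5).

(3/5, -8/5)

W = (3/5)·X + (1/5)·Y + (1/5)·Z.
x-coordinate: (3/5)·0 + (1/5)·(-1) + (1/5)·4 = 3/5.
y-coordinate: (3/5)·0 + (1/5)·0 + (1/5)·(-8) = -8/5.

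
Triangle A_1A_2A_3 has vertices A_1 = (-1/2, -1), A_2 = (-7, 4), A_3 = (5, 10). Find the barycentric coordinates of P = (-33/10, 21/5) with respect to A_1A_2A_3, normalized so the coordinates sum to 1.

Signed area of the reference triangle: [A_1A_2A_3] = ½·((-1/2)·(4−10) + (-7)·(10−(-1)) + 5·(-1−4)) = ½·(3 − 77 − 25) = -99/2.
[PA_2A_3] = ½·((-33/10)·(4−10) + (-7)·(10−(21/5)) + 5·(21/5−4)) = ½·(99/5 − 203/5 + 1) = -99/10, so the A_1-coordinate is (-99/10)/(-99/2) = 1/5.
[A_1PA_3] = ½·((-1/2)·(21/5−10) + (-33/10)·(10−(-1)) + 5·(-1−(21/5))) = ½·(29/10 − 363/10 − 26) = -297/10, so the A_2-coordinate is 3/5.
[A_1A_2P] = ½·((-1/2)·(4−(21/5)) + (-7)·(21/5−(-1)) + (-33/10)·(-1−4)) = ½·(1/10 − 182/5 + 33/2) = -99/10, so the A_3-coordinate is 1/5.

(1/5, 3/5, 1/5)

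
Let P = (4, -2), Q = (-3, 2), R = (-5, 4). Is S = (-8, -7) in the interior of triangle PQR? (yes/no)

Barycentric coordinates of S: (-14/3, 39/2, -83/6).
The three coordinates are negative, positive, negative; a point is interior exactly when all three are positive.

no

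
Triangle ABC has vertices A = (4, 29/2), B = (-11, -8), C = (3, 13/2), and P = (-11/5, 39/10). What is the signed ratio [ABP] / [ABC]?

[ABC] = ½·(4·(-8−(13/2)) + (-11)·(13/2−(29/2)) + 3·(29/2−(-8))) = ½·(-58 + 88 + 135/2) = 195/4.
[ABP] = ½·(4·(-8−(39/10)) + (-11)·(39/10−(29/2)) + (-11/5)·(29/2−(-8))) = ½·(-238/5 + 583/5 − 99/2) = 39/4, so the ratio is (39/4)/(195/4) = 1/5.

1/5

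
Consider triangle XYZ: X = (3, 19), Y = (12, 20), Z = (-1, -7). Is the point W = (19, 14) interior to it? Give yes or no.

Barycentric coordinates of W: (-267/230, 218/115, 61/230).
The three coordinates are negative, positive, positive; a point is interior exactly when all three are positive.

no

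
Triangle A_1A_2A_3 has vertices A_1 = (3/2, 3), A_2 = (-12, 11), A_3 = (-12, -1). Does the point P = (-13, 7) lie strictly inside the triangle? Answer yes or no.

Barycentric coordinates of P: (-2/27, 56/81, 31/81).
The three coordinates are negative, positive, positive; a point is interior exactly when all three are positive.

no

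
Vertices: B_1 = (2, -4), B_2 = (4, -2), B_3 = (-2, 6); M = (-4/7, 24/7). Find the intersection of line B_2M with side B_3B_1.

Barycentric coordinates of M with respect to B_1B_2B_3: (1/7, 1/7, 5/7).
On side B_3B_1 the B_2-coordinate is zero; dropping M's B_2-weight 1/7 and renormalizing the remaining 5/7 : 1/7 gives weights 5/6, 1/6 on B_3, B_1.
N = (5/6)·(-2, 6) + (1/6)·(2, -4) = (-4/3, 13/3).

(-4/3, 13/3)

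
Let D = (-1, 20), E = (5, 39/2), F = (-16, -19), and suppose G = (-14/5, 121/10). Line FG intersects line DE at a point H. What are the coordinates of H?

(1/2, 159/8)

Barycentric coordinates of G with respect to DEF: (3/5, 1/5, 1/5).
On side DE the F-coordinate is zero; dropping G's F-weight 1/5 and renormalizing the remaining 3/5 : 1/5 gives weights 3/4, 1/4 on D, E.
H = (3/4)·(-1, 20) + (1/4)·(5, 39/2) = (1/2, 159/8).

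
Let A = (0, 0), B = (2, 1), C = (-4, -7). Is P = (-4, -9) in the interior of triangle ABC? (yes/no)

Barycentric coordinates of P: (-6/5, 4/5, 7/5).
The three coordinates are negative, positive, positive; a point is interior exactly when all three are positive.

no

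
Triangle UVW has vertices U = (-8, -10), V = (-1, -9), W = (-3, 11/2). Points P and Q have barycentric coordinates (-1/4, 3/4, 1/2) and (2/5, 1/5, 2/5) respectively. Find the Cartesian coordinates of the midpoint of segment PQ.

(-97/40, -51/20)

Barycentric coordinates of the midpoint are the average: (3/40, 19/40, 9/20).
Converting: (3/40)·U + (19/40)·V + (9/20)·W = (-97/40, -51/20).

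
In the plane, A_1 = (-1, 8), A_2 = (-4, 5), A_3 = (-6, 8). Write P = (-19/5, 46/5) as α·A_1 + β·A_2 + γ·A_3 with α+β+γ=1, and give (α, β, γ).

Signed area of the reference triangle: [A_1A_2A_3] = ½·((-1)·(5−8) + (-4)·(8−8) + (-6)·(8−5)) = ½·(3 + 0 − 18) = -15/2.
[PA_2A_3] = ½·((-19/5)·(5−8) + (-4)·(8−(46/5)) + (-6)·(46/5−5)) = ½·(57/5 + 24/5 − 126/5) = -9/2, so the A_1-coordinate is (-9/2)/(-15/2) = 3/5.
[A_1PA_3] = ½·((-1)·(46/5−8) + (-19/5)·(8−8) + (-6)·(8−(46/5))) = ½·(-6/5 + 0 + 36/5) = 3, so the A_2-coordinate is -2/5.
[A_1A_2P] = ½·((-1)·(5−(46/5)) + (-4)·(46/5−8) + (-19/5)·(8−5)) = ½·(21/5 − 24/5 − 57/5) = -6, so the A_3-coordinate is 4/5.
Check: 3/5 − 2/5 + 4/5 = 1.

(3/5, -2/5, 4/5)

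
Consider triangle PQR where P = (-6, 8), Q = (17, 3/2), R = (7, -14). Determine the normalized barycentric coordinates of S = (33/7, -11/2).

(2/7, 1/7, 4/7)

Signed area of the reference triangle: [PQR] = ½·((-6)·(3/2−(-14)) + 17·(-14−8) + 7·(8−(3/2))) = ½·(-93 − 374 + 91/2) = -843/4.
[SQR] = ½·((33/7)·(3/2−(-14)) + 17·(-14−(-11/2)) + 7·(-11/2−(3/2))) = ½·(1023/14 − 289/2 − 49) = -843/14, so the P-coordinate is (-843/14)/(-843/4) = 2/7.
[PSR] = ½·((-6)·(-11/2−(-14)) + (33/7)·(-14−8) + 7·(8−(-11/2))) = ½·(-51 − 726/7 + 189/2) = -843/28, so the Q-coordinate is 1/7.
[PQS] = ½·((-6)·(3/2−(-11/2)) + 17·(-11/2−8) + (33/7)·(8−(3/2))) = ½·(-42 − 459/2 + 429/14) = -843/7, so the R-coordinate is 4/7.
Check: 2/7 + 1/7 + 4/7 = 1.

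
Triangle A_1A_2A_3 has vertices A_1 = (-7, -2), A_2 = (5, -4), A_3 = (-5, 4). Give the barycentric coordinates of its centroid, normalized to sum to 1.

(1/3, 1/3, 1/3)

The centroid is the average of the vertices, so each weight is 1/3.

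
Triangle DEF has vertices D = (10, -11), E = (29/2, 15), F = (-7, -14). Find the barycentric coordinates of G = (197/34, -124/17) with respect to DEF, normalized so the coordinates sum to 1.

(9/17, 3/17, 5/17)

Signed area of the reference triangle: [DEF] = ½·(10·(15−(-14)) + (29/2)·(-14−(-11)) + (-7)·(-11−15)) = ½·(290 − 87/2 + 182) = 857/4.
[GEF] = ½·((197/34)·(15−(-14)) + (29/2)·(-14−(-124/17)) + (-7)·(-124/17−15)) = ½·(5713/34 − 1653/17 + 2653/17) = 7713/68, so the D-coordinate is (7713/68)/(857/4) = 9/17.
[DGF] = ½·(10·(-124/17−(-14)) + (197/34)·(-14−(-11)) + (-7)·(-11−(-124/17))) = ½·(1140/17 − 591/34 + 441/17) = 2571/68, so the E-coordinate is 3/17.
[DEG] = ½·(10·(15−(-124/17)) + (29/2)·(-124/17−(-11)) + (197/34)·(-11−15)) = ½·(3790/17 + 1827/34 − 2561/17) = 4285/68, so the F-coordinate is 5/17.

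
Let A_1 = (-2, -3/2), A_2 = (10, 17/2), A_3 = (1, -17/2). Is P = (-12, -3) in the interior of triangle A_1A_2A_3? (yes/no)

no

Barycentric coordinates of P: (541/228, -149/228, -41/57).
The three coordinates are positive, negative, negative; a point is interior exactly when all three are positive.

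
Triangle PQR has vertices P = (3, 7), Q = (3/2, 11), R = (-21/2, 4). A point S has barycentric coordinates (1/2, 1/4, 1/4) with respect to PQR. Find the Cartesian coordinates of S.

S = (1/2)·P + (1/4)·Q + (1/4)·R.
x-coordinate: (1/2)·3 + (1/4)·(3/2) + (1/4)·(-21/2) = -3/4.
y-coordinate: (1/2)·7 + (1/4)·11 + (1/4)·4 = 29/4.

(-3/4, 29/4)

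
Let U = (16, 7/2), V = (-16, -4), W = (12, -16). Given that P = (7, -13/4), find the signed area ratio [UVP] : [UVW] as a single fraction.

[UVW] = ½·(16·(-4−(-16)) + (-16)·(-16−(7/2)) + 12·(7/2−(-4))) = ½·(192 + 312 + 90) = 297.
[UVP] = ½·(16·(-4−(-13/4)) + (-16)·(-13/4−(7/2)) + 7·(7/2−(-4))) = ½·(-12 + 108 + 105/2) = 297/4, so the ratio is (297/4)/297 = 1/4.

1/4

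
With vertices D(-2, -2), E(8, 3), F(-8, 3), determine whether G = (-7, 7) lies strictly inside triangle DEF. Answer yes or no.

Barycentric coordinates of G: (-4/5, 29/80, 23/16).
The three coordinates are negative, positive, positive; a point is interior exactly when all three are positive.

no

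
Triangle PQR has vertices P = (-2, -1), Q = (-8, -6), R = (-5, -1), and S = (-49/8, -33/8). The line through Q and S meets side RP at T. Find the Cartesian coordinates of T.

(-3, -1)

Barycentric coordinates of S with respect to PQR: (1/4, 5/8, 1/8).
On side RP the Q-coordinate is zero; dropping S's Q-weight 5/8 and renormalizing the remaining 1/8 : 1/4 gives weights 1/3, 2/3 on R, P.
T = (1/3)·(-5, -1) + (2/3)·(-2, -1) = (-3, -1).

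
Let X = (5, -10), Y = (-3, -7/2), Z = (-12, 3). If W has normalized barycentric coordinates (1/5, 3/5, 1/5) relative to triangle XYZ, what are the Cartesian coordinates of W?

W = (1/5)·X + (3/5)·Y + (1/5)·Z.
x-coordinate: (1/5)·5 + (3/5)·(-3) + (1/5)·(-12) = -16/5.
y-coordinate: (1/5)·(-10) + (3/5)·(-7/2) + (1/5)·3 = -7/2.

(-16/5, -7/2)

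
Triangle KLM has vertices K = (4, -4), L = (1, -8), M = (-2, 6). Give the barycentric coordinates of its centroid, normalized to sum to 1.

(1/3, 1/3, 1/3)

The centroid is the average of the vertices, so each weight is 1/3.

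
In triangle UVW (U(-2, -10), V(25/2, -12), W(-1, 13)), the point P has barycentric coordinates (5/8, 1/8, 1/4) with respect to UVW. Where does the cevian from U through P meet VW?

Line UP meets VW where the U-coordinate vanishes; zeroing P's U-weight and renormalizing leaves V, W-weights 1/8 : 1/4 → (1/3, 2/3).
So Q = (1/3)·V + (2/3)·W = (7/2, 14/3).

(7/2, 14/3)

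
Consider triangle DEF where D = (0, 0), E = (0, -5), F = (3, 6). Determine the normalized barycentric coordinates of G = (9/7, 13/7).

(3/7, 1/7, 3/7)

Signed area of the reference triangle: [DEF] = ½·(0·(-5−6) + 0·(6−0) + 3·(0−(-5))) = ½·(0 + 0 + 15) = 15/2.
[GEF] = ½·((9/7)·(-5−6) + 0·(6−(13/7)) + 3·(13/7−(-5))) = ½·(-99/7 + 0 + 144/7) = 45/14, so the D-coordinate is (45/14)/(15/2) = 3/7.
[DGF] = ½·(0·(13/7−6) + (9/7)·(6−0) + 3·(0−(13/7))) = ½·(0 + 54/7 − 39/7) = 15/14, so the E-coordinate is 1/7.
[DEG] = ½·(0·(-5−(13/7)) + 0·(13/7−0) + (9/7)·(0−(-5))) = ½·(0 + 0 + 45/7) = 45/14, so the F-coordinate is 3/7.
Check: 3/7 + 1/7 + 3/7 = 1.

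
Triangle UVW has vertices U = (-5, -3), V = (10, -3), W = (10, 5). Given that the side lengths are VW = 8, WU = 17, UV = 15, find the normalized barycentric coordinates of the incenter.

The incenter has barycentric coordinates proportional to the opposite side lengths: (8 : 17 : 15).
Normalizing by 8+17+15 = 40 gives (1/5, 17/40, 3/8).

(1/5, 17/40, 3/8)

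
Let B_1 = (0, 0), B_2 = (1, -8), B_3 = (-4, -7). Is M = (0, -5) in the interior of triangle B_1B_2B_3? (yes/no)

Barycentric coordinates of M: (14/39, 20/39, 5/39).
The three coordinates are positive, positive, positive; a point is interior exactly when all three are positive.

yes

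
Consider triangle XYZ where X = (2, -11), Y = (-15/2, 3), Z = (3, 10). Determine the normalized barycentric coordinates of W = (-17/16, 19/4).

(1/8, 3/8, 1/2)

Signed area of the reference triangle: [XYZ] = ½·(2·(3−10) + (-15/2)·(10−(-11)) + 3·(-11−3)) = ½·(-14 − 315/2 − 42) = -427/4.
[WYZ] = ½·((-17/16)·(3−10) + (-15/2)·(10−(19/4)) + 3·(19/4−3)) = ½·(119/16 − 315/8 + 21/4) = -427/32, so the X-coordinate is (-427/32)/(-427/4) = 1/8.
[XWZ] = ½·(2·(19/4−10) + (-17/16)·(10−(-11)) + 3·(-11−(19/4))) = ½·(-21/2 − 357/16 − 189/4) = -1281/32, so the Y-coordinate is 3/8.
[XYW] = ½·(2·(3−(19/4)) + (-15/2)·(19/4−(-11)) + (-17/16)·(-11−3)) = ½·(-7/2 − 945/8 + 119/8) = -427/8, so the Z-coordinate is 1/2.
Check: 1/8 + 3/8 + 1/2 = 1.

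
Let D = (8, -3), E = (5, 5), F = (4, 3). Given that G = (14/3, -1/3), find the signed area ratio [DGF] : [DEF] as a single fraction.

[DEF] = ½·(8·(5−3) + 5·(3−(-3)) + 4·(-3−5)) = ½·(16 + 30 − 32) = 7.
[DGF] = ½·(8·(-1/3−3) + (14/3)·(3−(-3)) + 4·(-3−(-1/3))) = ½·(-80/3 + 28 − 32/3) = -14/3, so the ratio is (-14/3)/7 = -2/3.

-2/3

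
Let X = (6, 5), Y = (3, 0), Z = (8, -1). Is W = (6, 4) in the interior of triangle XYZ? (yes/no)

yes

Barycentric coordinates of W: (23/28, 1/14, 3/28).
The three coordinates are positive, positive, positive; a point is interior exactly when all three are positive.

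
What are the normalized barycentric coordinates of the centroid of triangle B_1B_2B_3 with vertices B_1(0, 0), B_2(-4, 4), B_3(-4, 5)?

(1/3, 1/3, 1/3)

The centroid is the average of the vertices, so each weight is 1/3.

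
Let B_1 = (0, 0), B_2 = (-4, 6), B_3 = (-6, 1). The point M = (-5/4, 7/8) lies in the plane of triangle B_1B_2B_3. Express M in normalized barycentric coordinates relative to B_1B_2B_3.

Signed area of the reference triangle: [B_1B_2B_3] = ½·(0·(6−1) + (-4)·(1−0) + (-6)·(0−6)) = ½·(0 − 4 + 36) = 16.
[MB_2B_3] = ½·((-5/4)·(6−1) + (-4)·(1−(7/8)) + (-6)·(7/8−6)) = ½·(-25/4 − 1/2 + 123/4) = 12, so the B_1-coordinate is 12/16 = 3/4.
[B_1MB_3] = ½·(0·(7/8−1) + (-5/4)·(1−0) + (-6)·(0−(7/8))) = ½·(0 − 5/4 + 21/4) = 2, so the B_2-coordinate is 1/8.
[B_1B_2M] = ½·(0·(6−(7/8)) + (-4)·(7/8−0) + (-5/4)·(0−6)) = ½·(0 − 7/2 + 15/2) = 2, so the B_3-coordinate is 1/8.

(3/4, 1/8, 1/8)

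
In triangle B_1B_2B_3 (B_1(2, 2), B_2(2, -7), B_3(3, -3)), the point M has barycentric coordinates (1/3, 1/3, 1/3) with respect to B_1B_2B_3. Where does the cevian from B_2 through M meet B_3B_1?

Line B_2M meets B_3B_1 where the B_2-coordinate vanishes; zeroing M's B_2-weight and renormalizing leaves B_3, B_1-weights 1/3 : 1/3 → (1/2, 1/2).
So N = (1/2)·B_3 + (1/2)·B_1 = (5/2, -1/2).

(5/2, -1/2)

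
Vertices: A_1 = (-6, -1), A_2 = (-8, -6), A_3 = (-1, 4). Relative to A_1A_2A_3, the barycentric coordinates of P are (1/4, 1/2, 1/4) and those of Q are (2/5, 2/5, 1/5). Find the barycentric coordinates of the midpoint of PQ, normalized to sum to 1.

(13/40, 9/20, 9/40)

Since both coordinate triples sum to 1, the midpoint's barycentrics are the componentwise average.
(1/4+2/5)/2 = 13/40; similarly 9/20 and 9/40.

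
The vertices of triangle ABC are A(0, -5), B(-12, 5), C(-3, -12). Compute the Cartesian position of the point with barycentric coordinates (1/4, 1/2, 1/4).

P = (1/4)·A + (1/2)·B + (1/4)·C.
x-coordinate: (1/4)·0 + (1/2)·(-12) + (1/4)·(-3) = -27/4.
y-coordinate: (1/4)·(-5) + (1/2)·5 + (1/4)·(-12) = -7/4.

(-27/4, -7/4)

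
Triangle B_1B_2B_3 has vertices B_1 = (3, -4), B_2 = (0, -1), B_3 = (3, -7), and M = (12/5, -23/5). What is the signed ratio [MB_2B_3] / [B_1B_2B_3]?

2/5

[B_1B_2B_3] = ½·(3·(-1−(-7)) + 0·(-7−(-4)) + 3·(-4−(-1))) = ½·(18 + 0 − 9) = 9/2.
[MB_2B_3] = ½·((12/5)·(-1−(-7)) + 0·(-7−(-23/5)) + 3·(-23/5−(-1))) = ½·(72/5 + 0 − 54/5) = 9/5, so the ratio is (9/5)/(9/2) = 2/5.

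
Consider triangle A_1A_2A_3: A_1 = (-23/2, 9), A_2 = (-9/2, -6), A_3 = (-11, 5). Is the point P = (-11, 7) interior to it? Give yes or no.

yes

Barycentric coordinates of P: (26/41, 2/41, 13/41).
The three coordinates are positive, positive, positive; a point is interior exactly when all three are positive.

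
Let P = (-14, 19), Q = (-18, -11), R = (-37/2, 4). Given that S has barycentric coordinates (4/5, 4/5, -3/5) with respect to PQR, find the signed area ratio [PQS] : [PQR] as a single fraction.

The signed ratio [PQS]/[PQR] equals the barycentric coordinate of S at vertex R, which is -3/5.

-3/5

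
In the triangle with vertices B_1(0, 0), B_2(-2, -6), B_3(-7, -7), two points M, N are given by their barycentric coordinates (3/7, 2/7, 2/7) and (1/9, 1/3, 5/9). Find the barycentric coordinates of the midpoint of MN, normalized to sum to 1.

(17/63, 13/42, 53/126)

Since both coordinate triples sum to 1, the midpoint's barycentrics are the componentwise average.
(3/7+1/9)/2 = 17/63; similarly 13/42 and 53/126.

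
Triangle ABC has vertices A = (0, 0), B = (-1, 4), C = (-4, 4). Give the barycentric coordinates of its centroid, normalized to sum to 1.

The centroid is the average of the vertices, so each weight is 1/3.

(1/3, 1/3, 1/3)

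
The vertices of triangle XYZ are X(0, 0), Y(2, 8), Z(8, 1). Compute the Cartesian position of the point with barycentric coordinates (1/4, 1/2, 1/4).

W = (1/4)·X + (1/2)·Y + (1/4)·Z.
x-coordinate: (1/4)·0 + (1/2)·2 + (1/4)·8 = 3.
y-coordinate: (1/4)·0 + (1/2)·8 + (1/4)·1 = 17/4.

(3, 17/4)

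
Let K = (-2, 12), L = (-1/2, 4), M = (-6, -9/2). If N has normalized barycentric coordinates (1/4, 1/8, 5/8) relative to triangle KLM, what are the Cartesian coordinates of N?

N = (1/4)·K + (1/8)·L + (5/8)·M.
x-coordinate: (1/4)·(-2) + (1/8)·(-1/2) + (5/8)·(-6) = -69/16.
y-coordinate: (1/4)·12 + (1/8)·4 + (5/8)·(-9/2) = 11/16.

(-69/16, 11/16)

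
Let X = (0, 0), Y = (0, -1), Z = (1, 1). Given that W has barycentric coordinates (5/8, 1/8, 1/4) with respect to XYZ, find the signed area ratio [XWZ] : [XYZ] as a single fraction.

The signed ratio [XWZ]/[XYZ] equals the barycentric coordinate of W at vertex Y, which is 1/8.

1/8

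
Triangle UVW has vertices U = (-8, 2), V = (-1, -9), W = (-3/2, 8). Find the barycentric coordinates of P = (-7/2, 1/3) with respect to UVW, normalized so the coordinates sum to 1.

(1/3, 1/3, 1/3)

Signed area of the reference triangle: [UVW] = ½·((-8)·(-9−8) + (-1)·(8−2) + (-3/2)·(2−(-9))) = ½·(136 − 6 − 33/2) = 227/4.
[PVW] = ½·((-7/2)·(-9−8) + (-1)·(8−(1/3)) + (-3/2)·(1/3−(-9))) = ½·(119/2 − 23/3 − 14) = 227/12, so the U-coordinate is (227/12)/(227/4) = 1/3.
[UPW] = ½·((-8)·(1/3−8) + (-7/2)·(8−2) + (-3/2)·(2−(1/3))) = ½·(184/3 − 21 − 5/2) = 227/12, so the V-coordinate is 1/3.
[UVP] = ½·((-8)·(-9−(1/3)) + (-1)·(1/3−2) + (-7/2)·(2−(-9))) = ½·(224/3 + 5/3 − 77/2) = 227/12, so the W-coordinate is 1/3.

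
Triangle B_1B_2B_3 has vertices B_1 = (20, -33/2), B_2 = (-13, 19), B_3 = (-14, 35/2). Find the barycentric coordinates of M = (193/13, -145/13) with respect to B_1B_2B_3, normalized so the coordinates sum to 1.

Signed area of the reference triangle: [B_1B_2B_3] = ½·(20·(19−(35/2)) + (-13)·(35/2−(-33/2)) + (-14)·(-33/2−19)) = ½·(30 − 442 + 497) = 85/2.
[MB_2B_3] = ½·((193/13)·(19−(35/2)) + (-13)·(35/2−(-145/13)) + (-14)·(-145/13−19)) = ½·(579/26 − 745/2 + 5488/13) = 935/26, so the B_1-coordinate is (935/26)/(85/2) = 11/13.
[B_1MB_3] = ½·(20·(-145/13−(35/2)) + (193/13)·(35/2−(-33/2)) + (-14)·(-33/2−(-145/13))) = ½·(-7450/13 + 6562/13 + 973/13) = 85/26, so the B_2-coordinate is 1/13.
[B_1B_2M] = ½·(20·(19−(-145/13)) + (-13)·(-145/13−(-33/2)) + (193/13)·(-33/2−19)) = ½·(7840/13 − 139/2 − 13703/26) = 85/26, so the B_3-coordinate is 1/13.

(11/13, 1/13, 1/13)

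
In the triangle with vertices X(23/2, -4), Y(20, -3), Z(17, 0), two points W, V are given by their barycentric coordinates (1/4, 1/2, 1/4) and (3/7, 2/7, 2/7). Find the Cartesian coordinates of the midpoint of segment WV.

Barycentric coordinates of the midpoint are the average: (19/56, 11/28, 15/56).
Converting: (19/56)·X + (11/28)·Y + (15/56)·Z = (261/16, -71/28).

(261/16, -71/28)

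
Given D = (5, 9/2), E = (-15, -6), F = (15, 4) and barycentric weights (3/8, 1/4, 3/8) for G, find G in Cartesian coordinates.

(15/4, 27/16)

G = (3/8)·D + (1/4)·E + (3/8)·F.
x-coordinate: (3/8)·5 + (1/4)·(-15) + (3/8)·15 = 15/4.
y-coordinate: (3/8)·(9/2) + (1/4)·(-6) + (3/8)·4 = 27/16.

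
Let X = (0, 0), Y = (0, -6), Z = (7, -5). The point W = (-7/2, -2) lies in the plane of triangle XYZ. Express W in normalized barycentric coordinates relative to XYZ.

Signed area of the reference triangle: [XYZ] = ½·(0·(-6−(-5)) + 0·(-5−0) + 7·(0−(-6))) = ½·(0 + 0 + 42) = 21.
[WYZ] = ½·((-7/2)·(-6−(-5)) + 0·(-5−(-2)) + 7·(-2−(-6))) = ½·(7/2 + 0 + 28) = 63/4, so the X-coordinate is (63/4)/21 = 3/4.
[XWZ] = ½·(0·(-2−(-5)) + (-7/2)·(-5−0) + 7·(0−(-2))) = ½·(0 + 35/2 + 14) = 63/4, so the Y-coordinate is 3/4.
[XYW] = ½·(0·(-6−(-2)) + 0·(-2−0) + (-7/2)·(0−(-6))) = ½·(0 + 0 − 21) = -21/2, so the Z-coordinate is -1/2.

(3/4, 3/4, -1/2)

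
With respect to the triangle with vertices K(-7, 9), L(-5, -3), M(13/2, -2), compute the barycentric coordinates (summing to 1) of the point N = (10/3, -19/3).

Signed area of the reference triangle: [KLM] = ½·((-7)·(-3−(-2)) + (-5)·(-2−9) + (13/2)·(9−(-3))) = ½·(7 + 55 + 78) = 70.
[NLM] = ½·((10/3)·(-3−(-2)) + (-5)·(-2−(-19/3)) + (13/2)·(-19/3−(-3))) = ½·(-10/3 − 65/3 − 65/3) = -70/3, so the K-coordinate is (-70/3)/70 = -1/3.
[KNM] = ½·((-7)·(-19/3−(-2)) + (10/3)·(-2−9) + (13/2)·(9−(-19/3))) = ½·(91/3 − 110/3 + 299/3) = 140/3, so the L-coordinate is 2/3.
[KLN] = ½·((-7)·(-3−(-19/3)) + (-5)·(-19/3−9) + (10/3)·(9−(-3))) = ½·(-70/3 + 230/3 + 40) = 140/3, so the M-coordinate is 2/3.

(-1/3, 2/3, 2/3)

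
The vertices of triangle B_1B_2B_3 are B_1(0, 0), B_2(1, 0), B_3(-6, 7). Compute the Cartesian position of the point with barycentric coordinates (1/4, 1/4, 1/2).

(-11/4, 7/2)

M = (1/4)·B_1 + (1/4)·B_2 + (1/2)·B_3.
x-coordinate: (1/4)·0 + (1/4)·1 + (1/2)·(-6) = -11/4.
y-coordinate: (1/4)·0 + (1/4)·0 + (1/2)·7 = 7/2.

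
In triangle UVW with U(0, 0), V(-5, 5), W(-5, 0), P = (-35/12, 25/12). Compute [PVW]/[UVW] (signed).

5/12

[UVW] = ½·(0·(5−0) + (-5)·(0−0) + (-5)·(0−5)) = ½·(0 + 0 + 25) = 25/2.
[PVW] = ½·((-35/12)·(5−0) + (-5)·(0−(25/12)) + (-5)·(25/12−5)) = ½·(-175/12 + 125/12 + 175/12) = 125/24, so the ratio is (125/24)/(25/2) = 5/12.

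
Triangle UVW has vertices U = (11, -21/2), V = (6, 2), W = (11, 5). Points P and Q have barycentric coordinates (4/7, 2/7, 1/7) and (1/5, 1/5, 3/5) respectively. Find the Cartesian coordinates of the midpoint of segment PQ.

Barycentric coordinates of the midpoint are the average: (27/70, 17/70, 13/35).
Converting: (27/70)·U + (17/70)·V + (13/35)·W = (137/14, -239/140).

(137/14, -239/140)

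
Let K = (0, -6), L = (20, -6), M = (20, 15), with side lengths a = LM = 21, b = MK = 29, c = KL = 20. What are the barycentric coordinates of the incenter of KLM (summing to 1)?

The incenter has barycentric coordinates proportional to the opposite side lengths: (21 : 29 : 20).
Normalizing by 21+29+20 = 70 gives (3/10, 29/70, 2/7).

(3/10, 29/70, 2/7)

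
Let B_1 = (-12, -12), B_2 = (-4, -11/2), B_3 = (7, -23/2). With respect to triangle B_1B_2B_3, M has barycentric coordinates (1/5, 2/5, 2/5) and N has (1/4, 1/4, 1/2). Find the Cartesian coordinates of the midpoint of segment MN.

(-17/20, -773/80)

Barycentric coordinates of the midpoint are the average: (9/40, 13/40, 9/20).
Converting: (9/40)·B_1 + (13/40)·B_2 + (9/20)·B_3 = (-17/20, -773/80).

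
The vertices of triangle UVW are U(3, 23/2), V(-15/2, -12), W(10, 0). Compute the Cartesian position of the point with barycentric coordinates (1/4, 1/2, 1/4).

(-1/2, -25/8)

P = (1/4)·U + (1/2)·V + (1/4)·W.
x-coordinate: (1/4)·3 + (1/2)·(-15/2) + (1/4)·10 = -1/2.
y-coordinate: (1/4)·(23/2) + (1/2)·(-12) + (1/4)·0 = -25/8.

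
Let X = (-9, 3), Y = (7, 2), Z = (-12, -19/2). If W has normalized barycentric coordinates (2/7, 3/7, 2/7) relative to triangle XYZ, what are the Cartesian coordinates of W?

(-3, -1)

W = (2/7)·X + (3/7)·Y + (2/7)·Z.
x-coordinate: (2/7)·(-9) + (3/7)·7 + (2/7)·(-12) = -3.
y-coordinate: (2/7)·3 + (3/7)·2 + (2/7)·(-19/2) = -1.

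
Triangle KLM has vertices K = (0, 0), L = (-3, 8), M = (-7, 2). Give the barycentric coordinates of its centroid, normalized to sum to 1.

The centroid is the average of the vertices, so each weight is 1/3.

(1/3, 1/3, 1/3)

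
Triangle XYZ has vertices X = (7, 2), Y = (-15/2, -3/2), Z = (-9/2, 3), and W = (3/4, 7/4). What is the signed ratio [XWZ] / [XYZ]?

1/6

[XYZ] = ½·(7·(-3/2−3) + (-15/2)·(3−2) + (-9/2)·(2−(-3/2))) = ½·(-63/2 − 15/2 − 63/4) = -219/8.
[XWZ] = ½·(7·(7/4−3) + (3/4)·(3−2) + (-9/2)·(2−(7/4))) = ½·(-35/4 + 3/4 − 9/8) = -73/16, so the ratio is (-73/16)/(-219/8) = 1/6.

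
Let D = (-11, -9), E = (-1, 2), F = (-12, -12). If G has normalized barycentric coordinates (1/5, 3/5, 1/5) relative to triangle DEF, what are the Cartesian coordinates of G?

G = (1/5)·D + (3/5)·E + (1/5)·F.
x-coordinate: (1/5)·(-11) + (3/5)·(-1) + (1/5)·(-12) = -26/5.
y-coordinate: (1/5)·(-9) + (3/5)·2 + (1/5)·(-12) = -3.

(-26/5, -3)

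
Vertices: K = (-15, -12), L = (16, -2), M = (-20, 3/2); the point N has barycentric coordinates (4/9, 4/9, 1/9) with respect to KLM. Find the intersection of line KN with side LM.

Line KN meets LM where the K-coordinate vanishes; zeroing N's K-weight and renormalizing leaves L, M-weights 4/9 : 1/9 → (4/5, 1/5).
So J = (4/5)·L + (1/5)·M = (44/5, -13/10).

(44/5, -13/10)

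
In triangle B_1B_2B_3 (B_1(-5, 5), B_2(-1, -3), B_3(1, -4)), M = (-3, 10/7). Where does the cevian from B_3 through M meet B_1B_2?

(-11/3, 7/3)

Barycentric coordinates of M with respect to B_1B_2B_3: (4/7, 2/7, 1/7).
On side B_1B_2 the B_3-coordinate is zero; dropping M's B_3-weight 1/7 and renormalizing the remaining 4/7 : 2/7 gives weights 2/3, 1/3 on B_1, B_2.
N = (2/3)·(-5, 5) + (1/3)·(-1, -3) = (-11/3, 7/3).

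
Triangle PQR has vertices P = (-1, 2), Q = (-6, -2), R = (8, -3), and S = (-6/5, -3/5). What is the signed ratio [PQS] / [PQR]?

1/5

[PQR] = ½·((-1)·(-2−(-3)) + (-6)·(-3−2) + 8·(2−(-2))) = ½·(-1 + 30 + 32) = 61/2.
[PQS] = ½·((-1)·(-2−(-3/5)) + (-6)·(-3/5−2) + (-6/5)·(2−(-2))) = ½·(7/5 + 78/5 − 24/5) = 61/10, so the ratio is (61/10)/(61/2) = 1/5.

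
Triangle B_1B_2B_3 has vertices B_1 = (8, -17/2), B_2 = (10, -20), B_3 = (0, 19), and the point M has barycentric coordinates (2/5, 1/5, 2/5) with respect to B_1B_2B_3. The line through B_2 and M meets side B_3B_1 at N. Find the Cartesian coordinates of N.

(4, 21/4)

Line B_2M meets B_3B_1 where the B_2-coordinate vanishes; zeroing M's B_2-weight and renormalizing leaves B_3, B_1-weights 2/5 : 2/5 → (1/2, 1/2).
So N = (1/2)·B_3 + (1/2)·B_1 = (4, 21/4).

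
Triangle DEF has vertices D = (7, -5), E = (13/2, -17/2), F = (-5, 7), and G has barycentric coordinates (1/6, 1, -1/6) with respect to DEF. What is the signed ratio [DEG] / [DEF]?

The signed ratio [DEG]/[DEF] equals the barycentric coordinate of G at vertex F, which is -1/6.

-1/6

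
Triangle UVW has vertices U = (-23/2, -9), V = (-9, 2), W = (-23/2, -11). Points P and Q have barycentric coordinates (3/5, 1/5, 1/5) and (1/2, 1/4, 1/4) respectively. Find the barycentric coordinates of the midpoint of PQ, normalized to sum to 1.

(11/20, 9/40, 9/40)

Since both coordinate triples sum to 1, the midpoint's barycentrics are the componentwise average.
(3/5+1/2)/2 = 11/20; similarly 9/40 and 9/40.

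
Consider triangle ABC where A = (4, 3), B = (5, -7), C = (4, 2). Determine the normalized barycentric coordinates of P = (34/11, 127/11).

Signed area of the reference triangle: [ABC] = ½·(4·(-7−2) + 5·(2−3) + 4·(3−(-7))) = ½·(-36 − 5 + 40) = -1/2.
[PBC] = ½·((34/11)·(-7−2) + 5·(2−(127/11)) + 4·(127/11−(-7))) = ½·(-306/11 − 525/11 + 816/11) = -15/22, so the A-coordinate is (-15/22)/(-1/2) = 15/11.
[APC] = ½·(4·(127/11−2) + (34/11)·(2−3) + 4·(3−(127/11))) = ½·(420/11 − 34/11 − 376/11) = 5/11, so the B-coordinate is -10/11.
[ABP] = ½·(4·(-7−(127/11)) + 5·(127/11−3) + (34/11)·(3−(-7))) = ½·(-816/11 + 470/11 + 340/11) = -3/11, so the C-coordinate is 6/11.
Check: 15/11 − 10/11 + 6/11 = 1.

(15/11, -10/11, 6/11)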